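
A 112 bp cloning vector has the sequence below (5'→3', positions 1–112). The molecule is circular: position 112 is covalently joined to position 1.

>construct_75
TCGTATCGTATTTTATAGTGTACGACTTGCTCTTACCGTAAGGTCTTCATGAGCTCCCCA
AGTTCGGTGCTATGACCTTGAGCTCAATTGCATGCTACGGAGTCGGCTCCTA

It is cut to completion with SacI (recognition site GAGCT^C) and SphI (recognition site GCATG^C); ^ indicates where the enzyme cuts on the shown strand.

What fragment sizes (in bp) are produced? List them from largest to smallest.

SacI sites (GAGCTC) start at positions 51, 80.
SacI cuts after base 5 of each site (before the last base), so after positions 55, 84.
The SphI site (GCATGC) starts at position 90.
SphI cuts after base 5 of each site (before the last base), so after position 94.
Combined cut positions: 55, 84, 94.
Circular molecule, 3 cuts → 3 fragments:
  56–84 → 29 bp
  85–94 → 10 bp
  95–112 then 1–55 → 18 + 55 = 73 bp
Sorted largest to smallest: 73, 29, 10 bp.

73, 29, 10 bp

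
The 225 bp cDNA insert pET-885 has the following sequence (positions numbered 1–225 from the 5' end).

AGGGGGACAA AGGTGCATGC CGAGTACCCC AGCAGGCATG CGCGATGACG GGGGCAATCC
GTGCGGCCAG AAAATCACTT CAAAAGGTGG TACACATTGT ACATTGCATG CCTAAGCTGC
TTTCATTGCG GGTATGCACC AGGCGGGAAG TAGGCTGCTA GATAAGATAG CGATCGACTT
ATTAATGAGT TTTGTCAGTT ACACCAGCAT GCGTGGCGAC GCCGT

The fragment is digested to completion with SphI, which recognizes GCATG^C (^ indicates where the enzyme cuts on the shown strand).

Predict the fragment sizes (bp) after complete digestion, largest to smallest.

101, 70, 21, 19, 14 bp

SphI sites (GCATGC) start at positions 15, 36, 106, 207.
SphI cuts after base 5 of each site (before the last base), so after positions 19, 40, 110, 211.
Linear molecule, 4 cuts → 5 fragments:
  1–19 → 19 bp
  20–40 → 21 bp
  41–110 → 70 bp
  111–211 → 101 bp
  212–225 → 14 bp
Sorted largest to smallest: 101, 70, 21, 19, 14 bp.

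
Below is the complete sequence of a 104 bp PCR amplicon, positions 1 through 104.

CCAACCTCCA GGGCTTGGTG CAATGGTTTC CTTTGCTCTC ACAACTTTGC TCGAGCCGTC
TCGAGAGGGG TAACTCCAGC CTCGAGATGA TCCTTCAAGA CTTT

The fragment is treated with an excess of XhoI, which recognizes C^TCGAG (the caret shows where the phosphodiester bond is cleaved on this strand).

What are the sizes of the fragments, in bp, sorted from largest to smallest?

50, 23, 21, 10 bp

XhoI sites (CTCGAG) start at positions 50, 60, 81.
XhoI cuts after the first base of each site, so after positions 50, 60, 81.
Linear molecule, 3 cuts → 4 fragments:
  1–50 → 50 bp
  51–60 → 10 bp
  61–81 → 21 bp
  82–104 → 23 bp
Sorted largest to smallest: 50, 23, 21, 10 bp.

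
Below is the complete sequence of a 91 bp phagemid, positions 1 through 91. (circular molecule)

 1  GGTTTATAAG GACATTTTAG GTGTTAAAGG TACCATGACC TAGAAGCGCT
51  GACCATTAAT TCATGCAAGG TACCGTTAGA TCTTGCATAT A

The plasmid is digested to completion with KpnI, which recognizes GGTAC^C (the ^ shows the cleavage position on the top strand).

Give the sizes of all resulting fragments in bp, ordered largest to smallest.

51, 40 bp

KpnI sites (GGTACC) start at positions 29, 69.
KpnI cuts after base 5 of each site (before the last base), so after positions 33, 73.
Circular molecule, 2 cuts → 2 fragments:
  34–73 → 40 bp
  74–91 then 1–33 → 18 + 33 = 51 bp
Sorted largest to smallest: 51, 40 bp.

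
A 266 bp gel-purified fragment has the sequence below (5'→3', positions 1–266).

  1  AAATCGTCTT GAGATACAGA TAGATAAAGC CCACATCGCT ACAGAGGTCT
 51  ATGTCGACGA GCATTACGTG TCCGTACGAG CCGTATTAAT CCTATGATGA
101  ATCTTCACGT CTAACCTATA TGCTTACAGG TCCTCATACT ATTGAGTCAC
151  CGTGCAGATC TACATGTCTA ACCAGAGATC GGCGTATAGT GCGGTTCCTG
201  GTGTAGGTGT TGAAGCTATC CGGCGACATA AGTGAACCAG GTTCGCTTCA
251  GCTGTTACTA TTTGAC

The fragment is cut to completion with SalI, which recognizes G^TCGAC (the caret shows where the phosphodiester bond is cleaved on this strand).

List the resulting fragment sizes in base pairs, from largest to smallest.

213, 53 bp

The SalI site (GTCGAC) starts at position 53.
SalI cuts after the first base of each site, so after position 53.
Linear molecule, 1 cut → 2 fragments:
  1–53 → 53 bp
  54–266 → 213 bp
Sorted largest to smallest: 213, 53 bp.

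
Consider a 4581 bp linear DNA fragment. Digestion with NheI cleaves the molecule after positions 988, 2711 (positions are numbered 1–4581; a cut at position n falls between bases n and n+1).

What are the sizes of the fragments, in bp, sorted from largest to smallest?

1870, 1723, 988 bp

Linear molecule, 2 cuts → 3 fragments:
  988 − 0 = 988 bp
  2711 − 988 = 1723 bp
  4581 − 2711 = 1870 bp
Sorted largest to smallest: 1870, 1723, 988 bp.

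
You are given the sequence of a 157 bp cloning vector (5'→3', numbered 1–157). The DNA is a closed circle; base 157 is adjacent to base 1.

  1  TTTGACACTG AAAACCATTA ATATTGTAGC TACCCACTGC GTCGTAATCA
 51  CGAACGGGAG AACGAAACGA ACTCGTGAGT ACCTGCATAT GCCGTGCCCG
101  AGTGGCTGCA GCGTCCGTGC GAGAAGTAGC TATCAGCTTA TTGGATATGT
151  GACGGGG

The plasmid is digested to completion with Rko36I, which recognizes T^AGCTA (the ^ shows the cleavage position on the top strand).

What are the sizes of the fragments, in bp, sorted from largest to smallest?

Rko36I sites (TAGCTA) start at positions 27, 127.
Rko36I cuts after the first base of each site, so after positions 27, 127.
Circular molecule, 2 cuts → 2 fragments:
  28–127 → 100 bp
  128–157 then 1–27 → 30 + 27 = 57 bp
Sorted largest to smallest: 100, 57 bp.

100, 57 bp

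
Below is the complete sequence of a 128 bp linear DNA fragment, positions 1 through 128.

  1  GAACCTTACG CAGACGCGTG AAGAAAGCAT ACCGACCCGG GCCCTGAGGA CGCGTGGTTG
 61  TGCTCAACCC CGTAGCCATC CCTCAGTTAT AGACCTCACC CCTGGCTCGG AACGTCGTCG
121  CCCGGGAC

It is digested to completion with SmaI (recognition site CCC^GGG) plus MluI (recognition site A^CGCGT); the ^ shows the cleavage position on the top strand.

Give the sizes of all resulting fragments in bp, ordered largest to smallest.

73, 24, 14, 12, 5 bp

SmaI sites (CCCGGG) start at positions 36, 121.
SmaI cuts after base 3 of each site, so after positions 38, 123.
MluI sites (ACGCGT) start at positions 14, 50.
MluI cuts after the first base of each site, so after positions 14, 50.
Combined cut positions: 14, 38, 50, 123.
Linear molecule, 4 cuts → 5 fragments:
  1–14 → 14 bp
  15–38 → 24 bp
  39–50 → 12 bp
  51–123 → 73 bp
  124–128 → 5 bp
Sorted largest to smallest: 73, 24, 14, 12, 5 bp.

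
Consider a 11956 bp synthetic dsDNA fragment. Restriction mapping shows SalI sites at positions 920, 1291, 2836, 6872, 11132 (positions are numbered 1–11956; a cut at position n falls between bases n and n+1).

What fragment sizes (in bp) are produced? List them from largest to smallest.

4260, 4036, 1545, 920, 824, 371 bp

Linear molecule, 5 cuts → 6 fragments:
  920 − 0 = 920 bp
  1291 − 920 = 371 bp
  2836 − 1291 = 1545 bp
  6872 − 2836 = 4036 bp
  11132 − 6872 = 4260 bp
  11956 − 11132 = 824 bp
Sorted largest to smallest: 4260, 4036, 1545, 920, 824, 371 bp.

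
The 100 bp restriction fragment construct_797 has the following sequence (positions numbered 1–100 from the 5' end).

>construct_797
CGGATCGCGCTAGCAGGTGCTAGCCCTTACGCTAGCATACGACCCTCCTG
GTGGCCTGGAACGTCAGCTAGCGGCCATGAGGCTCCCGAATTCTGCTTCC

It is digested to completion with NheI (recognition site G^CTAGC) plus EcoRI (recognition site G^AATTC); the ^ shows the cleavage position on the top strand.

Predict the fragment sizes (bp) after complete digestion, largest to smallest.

36, 21, 12, 12, 10, 9 bp

NheI sites (GCTAGC) start at positions 9, 19, 31, 67.
NheI cuts after the first base of each site, so after positions 9, 19, 31, 67.
The EcoRI site (GAATTC) starts at position 88.
EcoRI cuts after the first base of each site, so after position 88.
Combined cut positions: 9, 19, 31, 67, 88.
Linear molecule, 5 cuts → 6 fragments:
  1–9 → 9 bp
  10–19 → 10 bp
  20–31 → 12 bp
  32–67 → 36 bp
  68–88 → 21 bp
  89–100 → 12 bp
Sorted largest to smallest: 36, 21, 12, 12, 10, 9 bp.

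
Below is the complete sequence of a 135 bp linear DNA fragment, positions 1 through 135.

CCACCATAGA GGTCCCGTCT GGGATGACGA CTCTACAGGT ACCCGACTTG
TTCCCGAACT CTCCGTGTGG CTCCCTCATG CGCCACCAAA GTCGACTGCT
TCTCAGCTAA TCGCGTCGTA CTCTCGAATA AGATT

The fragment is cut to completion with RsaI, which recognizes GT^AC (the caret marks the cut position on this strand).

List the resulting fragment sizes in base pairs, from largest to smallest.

RsaI sites (GTAC) start at positions 39, 118.
RsaI cuts after base 2 of each site, so after positions 40, 119.
Linear molecule, 2 cuts → 3 fragments:
  1–40 → 40 bp
  41–119 → 79 bp
  120–135 → 16 bp
Sorted largest to smallest: 79, 40, 16 bp.

79, 40, 16 bp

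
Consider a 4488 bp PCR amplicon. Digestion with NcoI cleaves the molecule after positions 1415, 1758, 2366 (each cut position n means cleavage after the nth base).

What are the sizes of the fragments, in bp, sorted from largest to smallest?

Linear molecule, 3 cuts → 4 fragments:
  1415 − 0 = 1415 bp
  1758 − 1415 = 343 bp
  2366 − 1758 = 608 bp
  4488 − 2366 = 2122 bp
Sorted largest to smallest: 2122, 1415, 608, 343 bp.

2122, 1415, 608, 343 bp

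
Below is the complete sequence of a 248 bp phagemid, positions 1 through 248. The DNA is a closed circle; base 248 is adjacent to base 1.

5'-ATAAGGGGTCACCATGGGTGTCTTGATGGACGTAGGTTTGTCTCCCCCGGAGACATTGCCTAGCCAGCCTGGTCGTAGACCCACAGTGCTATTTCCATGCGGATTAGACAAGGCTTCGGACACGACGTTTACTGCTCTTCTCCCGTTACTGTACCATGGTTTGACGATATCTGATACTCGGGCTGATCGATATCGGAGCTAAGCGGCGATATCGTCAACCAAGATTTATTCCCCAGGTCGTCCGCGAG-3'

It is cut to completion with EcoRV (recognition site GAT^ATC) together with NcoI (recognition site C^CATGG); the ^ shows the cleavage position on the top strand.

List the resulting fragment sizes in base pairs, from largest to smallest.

142, 50, 23, 19, 14 bp

EcoRV sites (GATATC) start at positions 166, 189, 208.
EcoRV cuts after base 3 of each site, so after positions 168, 191, 210.
NcoI sites (CCATGG) start at positions 12, 154.
NcoI cuts after the first base of each site, so after positions 12, 154.
Combined cut positions: 12, 154, 168, 191, 210.
Circular molecule, 5 cuts → 5 fragments:
  13–154 → 142 bp
  155–168 → 14 bp
  169–191 → 23 bp
  192–210 → 19 bp
  211–248 then 1–12 → 38 + 12 = 50 bp
Sorted largest to smallest: 142, 50, 23, 19, 14 bp.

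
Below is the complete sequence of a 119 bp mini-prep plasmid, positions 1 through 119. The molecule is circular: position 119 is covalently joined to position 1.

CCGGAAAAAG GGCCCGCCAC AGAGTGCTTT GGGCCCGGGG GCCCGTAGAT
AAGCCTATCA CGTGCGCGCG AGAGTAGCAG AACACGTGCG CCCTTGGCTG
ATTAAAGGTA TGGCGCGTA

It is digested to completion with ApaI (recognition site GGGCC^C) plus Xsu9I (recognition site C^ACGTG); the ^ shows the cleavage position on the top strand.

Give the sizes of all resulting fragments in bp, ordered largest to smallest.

ApaI sites (GGGCCC) start at positions 10, 31, 39.
ApaI cuts after base 5 of each site (before the last base), so after positions 14, 35, 43.
Xsu9I sites (CACGTG) start at positions 59, 83.
Xsu9I cuts after the first base of each site, so after positions 59, 83.
Combined cut positions: 14, 35, 43, 59, 83.
Circular molecule, 5 cuts → 5 fragments:
  15–35 → 21 bp
  36–43 → 8 bp
  44–59 → 16 bp
  60–83 → 24 bp
  84–119 then 1–14 → 36 + 14 = 50 bp
Sorted largest to smallest: 50, 24, 21, 16, 8 bp.

50, 24, 21, 16, 8 bp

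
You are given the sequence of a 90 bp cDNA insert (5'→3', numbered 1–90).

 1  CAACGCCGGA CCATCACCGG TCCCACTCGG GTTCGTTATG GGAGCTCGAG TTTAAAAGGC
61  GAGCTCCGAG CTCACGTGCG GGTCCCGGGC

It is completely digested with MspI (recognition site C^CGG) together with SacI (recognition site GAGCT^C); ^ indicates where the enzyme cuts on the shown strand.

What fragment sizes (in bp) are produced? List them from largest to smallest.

MspI sites (CCGG) start at positions 6, 17, 85.
MspI cuts after the first base of each site, so after positions 6, 17, 85.
SacI sites (GAGCTC) start at positions 42, 61, 68.
SacI cuts after base 5 of each site (before the last base), so after positions 46, 65, 72.
Combined cut positions: 6, 17, 46, 65, 72, 85.
Linear molecule, 6 cuts → 7 fragments:
  1–6 → 6 bp
  7–17 → 11 bp
  18–46 → 29 bp
  47–65 → 19 bp
  66–72 → 7 bp
  73–85 → 13 bp
  86–90 → 5 bp
Sorted largest to smallest: 29, 19, 13, 11, 7, 6, 5 bp.

29, 19, 13, 11, 7, 6, 5 bp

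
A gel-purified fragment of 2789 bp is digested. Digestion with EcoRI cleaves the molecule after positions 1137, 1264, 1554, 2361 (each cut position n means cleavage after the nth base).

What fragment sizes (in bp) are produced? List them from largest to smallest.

Linear molecule, 4 cuts → 5 fragments:
  1137 − 0 = 1137 bp
  1264 − 1137 = 127 bp
  1554 − 1264 = 290 bp
  2361 − 1554 = 807 bp
  2789 − 2361 = 428 bp
Sorted largest to smallest: 1137, 807, 428, 290, 127 bp.

1137, 807, 428, 290, 127 bp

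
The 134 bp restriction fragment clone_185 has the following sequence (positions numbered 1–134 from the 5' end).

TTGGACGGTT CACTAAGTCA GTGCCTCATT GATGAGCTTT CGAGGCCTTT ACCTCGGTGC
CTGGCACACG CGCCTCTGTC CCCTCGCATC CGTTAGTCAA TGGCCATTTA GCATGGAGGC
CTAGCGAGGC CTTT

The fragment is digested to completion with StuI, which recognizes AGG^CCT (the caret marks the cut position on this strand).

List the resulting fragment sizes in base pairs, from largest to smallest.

StuI sites (AGGCCT) start at positions 43, 117, 127.
StuI cuts after base 3 of each site, so after positions 45, 119, 129.
Linear molecule, 3 cuts → 4 fragments:
  1–45 → 45 bp
  46–119 → 74 bp
  120–129 → 10 bp
  130–134 → 5 bp
Sorted largest to smallest: 74, 45, 10, 5 bp.

74, 45, 10, 5 bp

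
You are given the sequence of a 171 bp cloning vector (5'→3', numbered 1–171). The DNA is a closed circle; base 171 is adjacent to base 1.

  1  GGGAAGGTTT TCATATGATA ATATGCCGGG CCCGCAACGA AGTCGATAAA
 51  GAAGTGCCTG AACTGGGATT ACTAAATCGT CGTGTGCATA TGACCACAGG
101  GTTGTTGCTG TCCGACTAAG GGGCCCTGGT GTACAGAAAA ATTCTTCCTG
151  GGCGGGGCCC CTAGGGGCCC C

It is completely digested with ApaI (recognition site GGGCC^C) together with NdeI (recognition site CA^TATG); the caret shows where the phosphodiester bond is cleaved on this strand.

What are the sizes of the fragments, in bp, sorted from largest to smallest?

56, 37, 34, 19, 15, 10 bp

ApaI sites (GGGCCC) start at positions 28, 121, 155, 165.
ApaI cuts after base 5 of each site (before the last base), so after positions 32, 125, 159, 169.
NdeI sites (CATATG) start at positions 12, 87.
NdeI cuts after base 2 of each site, so after positions 13, 88.
Combined cut positions: 13, 32, 88, 125, 159, 169.
Circular molecule, 6 cuts → 6 fragments:
  14–32 → 19 bp
  33–88 → 56 bp
  89–125 → 37 bp
  126–159 → 34 bp
  160–169 → 10 bp
  170–171 then 1–13 → 2 + 13 = 15 bp
Sorted largest to smallest: 56, 37, 34, 19, 15, 10 bp.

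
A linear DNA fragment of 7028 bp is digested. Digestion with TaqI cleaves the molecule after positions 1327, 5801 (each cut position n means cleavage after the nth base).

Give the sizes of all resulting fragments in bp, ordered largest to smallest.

Linear molecule, 2 cuts → 3 fragments:
  1327 − 0 = 1327 bp
  5801 − 1327 = 4474 bp
  7028 − 5801 = 1227 bp
Sorted largest to smallest: 4474, 1327, 1227 bp.

4474, 1327, 1227 bp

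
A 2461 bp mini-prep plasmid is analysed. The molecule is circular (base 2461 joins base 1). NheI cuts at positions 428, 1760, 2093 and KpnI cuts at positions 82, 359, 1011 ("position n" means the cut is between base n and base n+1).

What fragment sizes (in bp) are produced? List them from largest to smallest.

Combined cut positions (sorted): 82, 359, 428, 1011, 1760, 2093.
Circular molecule, 6 cuts → 6 fragments:
  359 − 82 = 277 bp
  428 − 359 = 69 bp
  1011 − 428 = 583 bp
  1760 − 1011 = 749 bp
  2093 − 1760 = 333 bp
  wrap: 2461 − 2093 + 82 = 450 bp
Sorted largest to smallest: 749, 583, 450, 333, 277, 69 bp.

749, 583, 450, 333, 277, 69 bp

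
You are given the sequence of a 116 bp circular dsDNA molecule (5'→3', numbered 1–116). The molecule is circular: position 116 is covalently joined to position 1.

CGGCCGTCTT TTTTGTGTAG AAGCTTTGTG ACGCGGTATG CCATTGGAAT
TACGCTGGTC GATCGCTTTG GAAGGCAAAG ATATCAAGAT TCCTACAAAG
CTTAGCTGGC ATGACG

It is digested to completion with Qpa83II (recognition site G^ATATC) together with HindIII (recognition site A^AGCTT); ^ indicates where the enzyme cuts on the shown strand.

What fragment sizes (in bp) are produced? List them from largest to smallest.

The Qpa83II site (GATATC) starts at position 80.
Qpa83II cuts after the first base of each site, so after position 80.
HindIII sites (AAGCTT) start at positions 21, 98.
HindIII cuts after the first base of each site, so after positions 21, 98.
Combined cut positions: 21, 80, 98.
Circular molecule, 3 cuts → 3 fragments:
  22–80 → 59 bp
  81–98 → 18 bp
  99–116 then 1–21 → 18 + 21 = 39 bp
Sorted largest to smallest: 59, 39, 18 bp.

59, 39, 18 bp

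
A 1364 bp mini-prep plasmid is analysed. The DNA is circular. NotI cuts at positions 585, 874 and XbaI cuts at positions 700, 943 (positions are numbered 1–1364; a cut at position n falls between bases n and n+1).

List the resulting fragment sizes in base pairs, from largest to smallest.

Combined cut positions (sorted): 585, 700, 874, 943.
Circular molecule, 4 cuts → 4 fragments:
  700 − 585 = 115 bp
  874 − 700 = 174 bp
  943 − 874 = 69 bp
  wrap: 1364 − 943 + 585 = 1006 bp
Sorted largest to smallest: 1006, 174, 115, 69 bp.

1006, 174, 115, 69 bp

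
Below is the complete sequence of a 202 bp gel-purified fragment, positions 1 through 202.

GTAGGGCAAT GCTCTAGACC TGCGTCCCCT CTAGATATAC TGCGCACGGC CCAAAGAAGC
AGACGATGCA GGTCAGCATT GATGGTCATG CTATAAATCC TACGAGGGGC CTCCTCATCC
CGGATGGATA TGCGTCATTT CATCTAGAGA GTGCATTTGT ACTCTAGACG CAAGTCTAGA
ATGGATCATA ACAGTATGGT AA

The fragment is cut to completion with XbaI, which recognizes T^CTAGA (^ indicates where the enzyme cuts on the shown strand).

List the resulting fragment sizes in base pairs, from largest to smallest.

113, 27, 20, 17, 13, 12 bp

XbaI sites (TCTAGA) start at positions 13, 30, 143, 163, 175.
XbaI cuts after the first base of each site, so after positions 13, 30, 143, 163, 175.
Linear molecule, 5 cuts → 6 fragments:
  1–13 → 13 bp
  14–30 → 17 bp
  31–143 → 113 bp
  144–163 → 20 bp
  164–175 → 12 bp
  176–202 → 27 bp
Sorted largest to smallest: 113, 27, 20, 17, 13, 12 bp.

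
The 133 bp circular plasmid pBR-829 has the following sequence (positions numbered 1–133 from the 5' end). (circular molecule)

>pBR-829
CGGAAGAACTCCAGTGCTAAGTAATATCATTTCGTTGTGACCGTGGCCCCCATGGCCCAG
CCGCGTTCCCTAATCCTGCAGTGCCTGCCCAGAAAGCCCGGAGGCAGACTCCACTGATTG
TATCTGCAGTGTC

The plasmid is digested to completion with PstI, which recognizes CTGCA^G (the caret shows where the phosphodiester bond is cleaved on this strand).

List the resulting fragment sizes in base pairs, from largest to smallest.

PstI sites (CTGCAG) start at positions 76, 124.
PstI cuts after base 5 of each site (before the last base), so after positions 80, 128.
Circular molecule, 2 cuts → 2 fragments:
  81–128 → 48 bp
  129–133 then 1–80 → 5 + 80 = 85 bp
Sorted largest to smallest: 85, 48 bp.

85, 48 bp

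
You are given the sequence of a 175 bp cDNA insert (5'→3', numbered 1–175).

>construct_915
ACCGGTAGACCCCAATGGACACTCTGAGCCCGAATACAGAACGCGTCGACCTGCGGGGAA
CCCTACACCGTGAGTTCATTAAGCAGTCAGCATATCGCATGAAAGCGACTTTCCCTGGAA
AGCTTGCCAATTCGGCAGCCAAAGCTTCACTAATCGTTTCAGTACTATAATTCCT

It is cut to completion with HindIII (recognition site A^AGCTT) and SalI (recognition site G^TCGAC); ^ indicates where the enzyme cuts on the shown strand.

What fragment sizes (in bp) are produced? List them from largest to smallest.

HindIII sites (AAGCTT) start at positions 120, 142.
HindIII cuts after the first base of each site, so after positions 120, 142.
The SalI site (GTCGAC) starts at position 45.
SalI cuts after the first base of each site, so after position 45.
Combined cut positions: 45, 120, 142.
Linear molecule, 3 cuts → 4 fragments:
  1–45 → 45 bp
  46–120 → 75 bp
  121–142 → 22 bp
  143–175 → 33 bp
Sorted largest to smallest: 75, 45, 33, 22 bp.

75, 45, 33, 22 bp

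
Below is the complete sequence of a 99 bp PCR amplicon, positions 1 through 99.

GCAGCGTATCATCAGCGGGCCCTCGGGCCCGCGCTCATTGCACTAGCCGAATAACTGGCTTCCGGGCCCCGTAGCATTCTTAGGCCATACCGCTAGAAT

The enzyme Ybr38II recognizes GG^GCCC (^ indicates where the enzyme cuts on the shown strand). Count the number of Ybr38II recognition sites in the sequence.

GGGCCC occurs starting at positions 17, 25, 64.
Ybr38II cuts at 3 sites.

3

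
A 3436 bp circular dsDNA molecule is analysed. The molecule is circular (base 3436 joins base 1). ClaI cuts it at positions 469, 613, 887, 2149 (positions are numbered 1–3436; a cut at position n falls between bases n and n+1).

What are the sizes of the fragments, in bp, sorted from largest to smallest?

Circular molecule, 4 cuts → 4 fragments:
  613 − 469 = 144 bp
  887 − 613 = 274 bp
  2149 − 887 = 1262 bp
  wrap: 3436 − 2149 + 469 = 1756 bp
Sorted largest to smallest: 1756, 1262, 274, 144 bp.

1756, 1262, 274, 144 bp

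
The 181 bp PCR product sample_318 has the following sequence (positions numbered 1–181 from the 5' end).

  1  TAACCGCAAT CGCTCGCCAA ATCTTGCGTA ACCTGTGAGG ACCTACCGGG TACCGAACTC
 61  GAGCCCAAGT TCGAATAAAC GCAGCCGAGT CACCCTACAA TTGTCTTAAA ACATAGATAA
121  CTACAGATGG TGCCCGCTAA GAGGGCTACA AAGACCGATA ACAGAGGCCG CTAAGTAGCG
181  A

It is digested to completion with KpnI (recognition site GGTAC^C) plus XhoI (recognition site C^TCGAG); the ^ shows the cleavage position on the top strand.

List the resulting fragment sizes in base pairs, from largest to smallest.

123, 53, 5 bp

The KpnI site (GGTACC) starts at position 49.
KpnI cuts after base 5 of each site (before the last base), so after position 53.
The XhoI site (CTCGAG) starts at position 58.
XhoI cuts after the first base of each site, so after position 58.
Combined cut positions: 53, 58.
Linear molecule, 2 cuts → 3 fragments:
  1–53 → 53 bp
  54–58 → 5 bp
  59–181 → 123 bp
Sorted largest to smallest: 123, 53, 5 bp.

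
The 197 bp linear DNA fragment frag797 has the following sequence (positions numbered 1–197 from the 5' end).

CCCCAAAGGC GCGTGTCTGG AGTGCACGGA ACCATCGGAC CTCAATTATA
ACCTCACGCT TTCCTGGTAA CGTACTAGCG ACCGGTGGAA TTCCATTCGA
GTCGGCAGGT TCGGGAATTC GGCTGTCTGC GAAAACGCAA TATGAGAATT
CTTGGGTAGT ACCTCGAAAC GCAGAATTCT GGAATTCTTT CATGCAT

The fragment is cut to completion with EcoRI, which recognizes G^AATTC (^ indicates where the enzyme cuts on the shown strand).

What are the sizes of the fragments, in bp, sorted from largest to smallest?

88, 31, 28, 27, 15, 8 bp

EcoRI sites (GAATTC) start at positions 88, 115, 146, 174, 182.
EcoRI cuts after the first base of each site, so after positions 88, 115, 146, 174, 182.
Linear molecule, 5 cuts → 6 fragments:
  1–88 → 88 bp
  89–115 → 27 bp
  116–146 → 31 bp
  147–174 → 28 bp
  175–182 → 8 bp
  183–197 → 15 bp
Sorted largest to smallest: 88, 31, 28, 27, 15, 8 bp.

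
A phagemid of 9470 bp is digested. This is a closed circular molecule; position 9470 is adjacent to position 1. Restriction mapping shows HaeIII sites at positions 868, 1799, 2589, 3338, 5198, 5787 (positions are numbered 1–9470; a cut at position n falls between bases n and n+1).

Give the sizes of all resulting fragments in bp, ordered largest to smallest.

4551, 1860, 931, 790, 749, 589 bp

Circular molecule, 6 cuts → 6 fragments:
  1799 − 868 = 931 bp
  2589 − 1799 = 790 bp
  3338 − 2589 = 749 bp
  5198 − 3338 = 1860 bp
  5787 − 5198 = 589 bp
  wrap: 9470 − 5787 + 868 = 4551 bp
Sorted largest to smallest: 4551, 1860, 931, 790, 749, 589 bp.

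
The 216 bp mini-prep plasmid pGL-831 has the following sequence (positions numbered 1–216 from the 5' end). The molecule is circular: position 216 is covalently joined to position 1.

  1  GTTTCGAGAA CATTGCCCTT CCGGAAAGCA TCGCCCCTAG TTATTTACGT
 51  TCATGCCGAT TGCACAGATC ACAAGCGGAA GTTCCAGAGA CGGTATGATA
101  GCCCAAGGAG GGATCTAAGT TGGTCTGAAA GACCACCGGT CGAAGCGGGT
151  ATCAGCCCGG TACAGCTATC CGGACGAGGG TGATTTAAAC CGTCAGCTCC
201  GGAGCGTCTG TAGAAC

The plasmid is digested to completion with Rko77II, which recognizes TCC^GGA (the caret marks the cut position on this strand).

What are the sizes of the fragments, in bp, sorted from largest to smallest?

149, 38, 29 bp

Rko77II sites (TCCGGA) start at positions 20, 169, 198.
Rko77II cuts after base 3 of each site, so after positions 22, 171, 200.
Circular molecule, 3 cuts → 3 fragments:
  23–171 → 149 bp
  172–200 → 29 bp
  201–216 then 1–22 → 16 + 22 = 38 bp
Sorted largest to smallest: 149, 38, 29 bp.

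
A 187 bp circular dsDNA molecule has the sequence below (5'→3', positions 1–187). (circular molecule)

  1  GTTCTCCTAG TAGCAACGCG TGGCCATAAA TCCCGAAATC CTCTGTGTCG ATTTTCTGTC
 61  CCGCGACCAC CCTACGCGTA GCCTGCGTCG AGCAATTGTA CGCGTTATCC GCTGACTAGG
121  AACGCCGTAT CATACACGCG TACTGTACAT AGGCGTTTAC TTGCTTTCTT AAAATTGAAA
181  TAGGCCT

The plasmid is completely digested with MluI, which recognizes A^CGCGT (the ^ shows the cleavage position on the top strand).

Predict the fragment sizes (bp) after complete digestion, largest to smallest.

MluI sites (ACGCGT) start at positions 16, 74, 100, 136.
MluI cuts after the first base of each site, so after positions 16, 74, 100, 136.
Circular molecule, 4 cuts → 4 fragments:
  17–74 → 58 bp
  75–100 → 26 bp
  101–136 → 36 bp
  137–187 then 1–16 → 51 + 16 = 67 bp
Sorted largest to smallest: 67, 58, 36, 26 bp.

67, 58, 36, 26 bp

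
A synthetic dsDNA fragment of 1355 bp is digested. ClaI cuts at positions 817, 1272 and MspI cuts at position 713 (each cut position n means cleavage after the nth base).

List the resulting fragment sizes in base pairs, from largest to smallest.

713, 455, 104, 83 bp

Combined cut positions (sorted): 713, 817, 1272.
Linear molecule, 3 cuts → 4 fragments:
  713 − 0 = 713 bp
  817 − 713 = 104 bp
  1272 − 817 = 455 bp
  1355 − 1272 = 83 bp
Sorted largest to smallest: 713, 455, 104, 83 bp.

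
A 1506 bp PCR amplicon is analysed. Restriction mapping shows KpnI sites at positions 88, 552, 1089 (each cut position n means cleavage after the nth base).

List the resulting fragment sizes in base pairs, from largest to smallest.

537, 464, 417, 88 bp

Linear molecule, 3 cuts → 4 fragments:
  88 − 0 = 88 bp
  552 − 88 = 464 bp
  1089 − 552 = 537 bp
  1506 − 1089 = 417 bp
Sorted largest to smallest: 537, 464, 417, 88 bp.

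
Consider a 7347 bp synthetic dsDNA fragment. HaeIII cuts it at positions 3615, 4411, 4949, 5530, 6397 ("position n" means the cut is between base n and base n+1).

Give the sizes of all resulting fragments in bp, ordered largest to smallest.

3615, 950, 867, 796, 581, 538 bp

Linear molecule, 5 cuts → 6 fragments:
  3615 − 0 = 3615 bp
  4411 − 3615 = 796 bp
  4949 − 4411 = 538 bp
  5530 − 4949 = 581 bp
  6397 − 5530 = 867 bp
  7347 − 6397 = 950 bp
Sorted largest to smallest: 3615, 950, 867, 796, 581, 538 bp.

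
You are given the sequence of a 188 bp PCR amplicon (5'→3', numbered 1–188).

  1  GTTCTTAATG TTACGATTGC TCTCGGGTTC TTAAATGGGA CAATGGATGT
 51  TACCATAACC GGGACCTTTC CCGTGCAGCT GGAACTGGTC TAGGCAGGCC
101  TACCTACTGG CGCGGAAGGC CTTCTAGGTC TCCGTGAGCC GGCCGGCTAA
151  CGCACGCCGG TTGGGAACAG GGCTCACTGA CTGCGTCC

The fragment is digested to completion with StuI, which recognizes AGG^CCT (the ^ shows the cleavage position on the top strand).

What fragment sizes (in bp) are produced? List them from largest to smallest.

98, 69, 21 bp

StuI sites (AGGCCT) start at positions 96, 117.
StuI cuts after base 3 of each site, so after positions 98, 119.
Linear molecule, 2 cuts → 3 fragments:
  1–98 → 98 bp
  99–119 → 21 bp
  120–188 → 69 bp
Sorted largest to smallest: 98, 69, 21 bp.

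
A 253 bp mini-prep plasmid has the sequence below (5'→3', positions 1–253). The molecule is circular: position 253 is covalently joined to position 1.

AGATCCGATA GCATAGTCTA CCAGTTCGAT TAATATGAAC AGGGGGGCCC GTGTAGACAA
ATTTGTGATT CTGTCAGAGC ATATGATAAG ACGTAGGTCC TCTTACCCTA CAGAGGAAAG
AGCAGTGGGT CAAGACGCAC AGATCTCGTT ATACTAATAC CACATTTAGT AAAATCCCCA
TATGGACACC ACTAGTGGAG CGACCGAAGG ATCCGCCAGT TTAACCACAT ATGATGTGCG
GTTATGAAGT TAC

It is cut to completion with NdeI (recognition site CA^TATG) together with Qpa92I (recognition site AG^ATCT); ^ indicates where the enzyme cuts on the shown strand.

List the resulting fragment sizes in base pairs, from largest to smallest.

105, 61, 49, 38 bp

NdeI sites (CATATG) start at positions 80, 179, 228.
NdeI cuts after base 2 of each site, so after positions 81, 180, 229.
The Qpa92I site (AGATCT) starts at position 141.
Qpa92I cuts after base 2 of each site, so after position 142.
Combined cut positions: 81, 142, 180, 229.
Circular molecule, 4 cuts → 4 fragments:
  82–142 → 61 bp
  143–180 → 38 bp
  181–229 → 49 bp
  230–253 then 1–81 → 24 + 81 = 105 bp
Sorted largest to smallest: 105, 61, 49, 38 bp.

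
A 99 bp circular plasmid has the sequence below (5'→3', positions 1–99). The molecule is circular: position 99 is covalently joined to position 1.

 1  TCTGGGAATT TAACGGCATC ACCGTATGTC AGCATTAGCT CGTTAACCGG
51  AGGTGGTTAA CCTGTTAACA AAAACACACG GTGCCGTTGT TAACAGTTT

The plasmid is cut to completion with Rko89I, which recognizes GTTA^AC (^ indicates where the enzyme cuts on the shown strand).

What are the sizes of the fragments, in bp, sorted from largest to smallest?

Rko89I sites (GTTAAC) start at positions 42, 56, 64, 89.
Rko89I cuts after base 4 of each site, so after positions 45, 59, 67, 92.
Circular molecule, 4 cuts → 4 fragments:
  46–59 → 14 bp
  60–67 → 8 bp
  68–92 → 25 bp
  93–99 then 1–45 → 7 + 45 = 52 bp
Sorted largest to smallest: 52, 25, 14, 8 bp.

52, 25, 14, 8 bp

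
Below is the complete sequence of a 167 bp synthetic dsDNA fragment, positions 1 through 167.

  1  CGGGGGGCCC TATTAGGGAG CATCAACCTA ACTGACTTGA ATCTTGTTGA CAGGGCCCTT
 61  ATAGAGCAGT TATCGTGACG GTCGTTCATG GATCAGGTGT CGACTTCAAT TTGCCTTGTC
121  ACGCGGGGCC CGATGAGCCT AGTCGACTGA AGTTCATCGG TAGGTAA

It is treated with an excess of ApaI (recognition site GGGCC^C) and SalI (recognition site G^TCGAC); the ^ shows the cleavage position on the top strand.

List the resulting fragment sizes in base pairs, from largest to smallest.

48, 42, 31, 25, 12, 9 bp

ApaI sites (GGGCCC) start at positions 5, 53, 126.
ApaI cuts after base 5 of each site (before the last base), so after positions 9, 57, 130.
SalI sites (GTCGAC) start at positions 99, 142.
SalI cuts after the first base of each site, so after positions 99, 142.
Combined cut positions: 9, 57, 99, 130, 142.
Linear molecule, 5 cuts → 6 fragments:
  1–9 → 9 bp
  10–57 → 48 bp
  58–99 → 42 bp
  100–130 → 31 bp
  131–142 → 12 bp
  143–167 → 25 bp
Sorted largest to smallest: 48, 42, 31, 25, 12, 9 bp.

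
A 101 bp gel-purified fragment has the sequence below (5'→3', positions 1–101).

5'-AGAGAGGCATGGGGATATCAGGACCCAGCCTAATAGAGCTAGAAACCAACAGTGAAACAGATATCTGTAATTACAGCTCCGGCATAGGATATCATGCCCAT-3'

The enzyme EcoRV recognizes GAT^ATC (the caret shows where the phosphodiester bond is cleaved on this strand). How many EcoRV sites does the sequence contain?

GATATC occurs starting at positions 14, 60, 88.
EcoRV cuts at 3 sites.

3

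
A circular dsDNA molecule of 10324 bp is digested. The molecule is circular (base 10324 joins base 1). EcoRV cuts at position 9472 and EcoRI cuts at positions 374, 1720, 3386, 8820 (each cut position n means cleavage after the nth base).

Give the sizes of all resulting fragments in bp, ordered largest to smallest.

5434, 1666, 1346, 1226, 652 bp

Combined cut positions (sorted): 374, 1720, 3386, 8820, 9472.
Circular molecule, 5 cuts → 5 fragments:
  1720 − 374 = 1346 bp
  3386 − 1720 = 1666 bp
  8820 − 3386 = 5434 bp
  9472 − 8820 = 652 bp
  wrap: 10324 − 9472 + 374 = 1226 bp
Sorted largest to smallest: 5434, 1666, 1346, 1226, 652 bp.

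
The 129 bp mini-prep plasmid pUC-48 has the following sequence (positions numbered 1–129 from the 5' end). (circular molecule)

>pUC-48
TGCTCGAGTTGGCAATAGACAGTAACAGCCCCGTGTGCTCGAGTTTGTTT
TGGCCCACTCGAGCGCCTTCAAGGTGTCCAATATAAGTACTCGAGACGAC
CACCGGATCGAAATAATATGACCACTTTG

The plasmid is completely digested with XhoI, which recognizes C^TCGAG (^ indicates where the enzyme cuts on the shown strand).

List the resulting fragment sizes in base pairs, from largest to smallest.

42, 35, 32, 20 bp

XhoI sites (CTCGAG) start at positions 3, 38, 58, 90.
XhoI cuts after the first base of each site, so after positions 3, 38, 58, 90.
Circular molecule, 4 cuts → 4 fragments:
  4–38 → 35 bp
  39–58 → 20 bp
  59–90 → 32 bp
  91–129 then 1–3 → 39 + 3 = 42 bp
Sorted largest to smallest: 42, 35, 32, 20 bp.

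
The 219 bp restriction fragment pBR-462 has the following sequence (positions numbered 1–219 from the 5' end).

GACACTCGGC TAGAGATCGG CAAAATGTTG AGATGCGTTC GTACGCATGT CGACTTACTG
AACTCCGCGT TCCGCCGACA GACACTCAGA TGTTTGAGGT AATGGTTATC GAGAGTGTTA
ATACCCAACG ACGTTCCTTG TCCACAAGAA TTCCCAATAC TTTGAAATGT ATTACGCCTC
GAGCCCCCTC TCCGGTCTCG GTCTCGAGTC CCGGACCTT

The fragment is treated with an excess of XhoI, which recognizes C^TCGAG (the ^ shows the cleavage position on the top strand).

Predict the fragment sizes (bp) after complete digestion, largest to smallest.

178, 25, 16 bp

XhoI sites (CTCGAG) start at positions 178, 203.
XhoI cuts after the first base of each site, so after positions 178, 203.
Linear molecule, 2 cuts → 3 fragments:
  1–178 → 178 bp
  179–203 → 25 bp
  204–219 → 16 bp
Sorted largest to smallest: 178, 25, 16 bp.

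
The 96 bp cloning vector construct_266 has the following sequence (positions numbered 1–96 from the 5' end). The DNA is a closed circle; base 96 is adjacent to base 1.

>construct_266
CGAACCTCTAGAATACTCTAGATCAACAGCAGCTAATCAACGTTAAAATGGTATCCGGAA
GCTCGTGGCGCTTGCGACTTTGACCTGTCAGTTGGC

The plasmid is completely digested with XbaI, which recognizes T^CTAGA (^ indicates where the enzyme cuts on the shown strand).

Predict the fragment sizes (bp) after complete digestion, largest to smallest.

86, 10 bp

XbaI sites (TCTAGA) start at positions 7, 17.
XbaI cuts after the first base of each site, so after positions 7, 17.
Circular molecule, 2 cuts → 2 fragments:
  8–17 → 10 bp
  18–96 then 1–7 → 79 + 7 = 86 bp
Sorted largest to smallest: 86, 10 bp.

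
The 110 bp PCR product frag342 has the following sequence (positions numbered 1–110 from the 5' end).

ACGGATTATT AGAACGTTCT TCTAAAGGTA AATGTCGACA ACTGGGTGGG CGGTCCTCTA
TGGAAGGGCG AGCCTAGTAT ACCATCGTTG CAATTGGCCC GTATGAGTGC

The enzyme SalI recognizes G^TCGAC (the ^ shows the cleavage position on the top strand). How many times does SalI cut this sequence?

GTCGAC occurs starting at position 34.
SalI cuts at 1 site.

1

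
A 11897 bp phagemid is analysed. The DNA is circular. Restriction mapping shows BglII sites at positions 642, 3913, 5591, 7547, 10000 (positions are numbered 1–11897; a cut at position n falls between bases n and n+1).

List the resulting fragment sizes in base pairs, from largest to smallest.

Circular molecule, 5 cuts → 5 fragments:
  3913 − 642 = 3271 bp
  5591 − 3913 = 1678 bp
  7547 − 5591 = 1956 bp
  10000 − 7547 = 2453 bp
  wrap: 11897 − 10000 + 642 = 2539 bp
Sorted largest to smallest: 3271, 2539, 2453, 1956, 1678 bp.

3271, 2539, 2453, 1956, 1678 bp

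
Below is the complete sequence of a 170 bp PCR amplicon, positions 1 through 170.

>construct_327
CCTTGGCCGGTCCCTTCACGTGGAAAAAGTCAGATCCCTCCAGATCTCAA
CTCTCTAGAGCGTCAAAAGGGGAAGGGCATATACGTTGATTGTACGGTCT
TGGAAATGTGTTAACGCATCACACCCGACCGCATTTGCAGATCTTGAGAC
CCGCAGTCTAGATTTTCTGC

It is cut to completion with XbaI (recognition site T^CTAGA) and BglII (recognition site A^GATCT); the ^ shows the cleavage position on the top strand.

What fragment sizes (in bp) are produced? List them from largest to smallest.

XbaI sites (TCTAGA) start at positions 54, 157.
XbaI cuts after the first base of each site, so after positions 54, 157.
BglII sites (AGATCT) start at positions 42, 139.
BglII cuts after the first base of each site, so after positions 42, 139.
Combined cut positions: 42, 54, 139, 157.
Linear molecule, 4 cuts → 5 fragments:
  1–42 → 42 bp
  43–54 → 12 bp
  55–139 → 85 bp
  140–157 → 18 bp
  158–170 → 13 bp
Sorted largest to smallest: 85, 42, 18, 13, 12 bp.

85, 42, 18, 13, 12 bp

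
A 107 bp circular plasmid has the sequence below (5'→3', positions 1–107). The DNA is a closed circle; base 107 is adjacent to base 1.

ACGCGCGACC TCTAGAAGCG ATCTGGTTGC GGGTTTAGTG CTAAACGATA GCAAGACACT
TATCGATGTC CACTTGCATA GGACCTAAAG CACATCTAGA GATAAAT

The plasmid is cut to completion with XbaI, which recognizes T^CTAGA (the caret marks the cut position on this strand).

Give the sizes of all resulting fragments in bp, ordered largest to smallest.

84, 23 bp

XbaI sites (TCTAGA) start at positions 11, 95.
XbaI cuts after the first base of each site, so after positions 11, 95.
Circular molecule, 2 cuts → 2 fragments:
  12–95 → 84 bp
  96–107 then 1–11 → 12 + 11 = 23 bp
Sorted largest to smallest: 84, 23 bp.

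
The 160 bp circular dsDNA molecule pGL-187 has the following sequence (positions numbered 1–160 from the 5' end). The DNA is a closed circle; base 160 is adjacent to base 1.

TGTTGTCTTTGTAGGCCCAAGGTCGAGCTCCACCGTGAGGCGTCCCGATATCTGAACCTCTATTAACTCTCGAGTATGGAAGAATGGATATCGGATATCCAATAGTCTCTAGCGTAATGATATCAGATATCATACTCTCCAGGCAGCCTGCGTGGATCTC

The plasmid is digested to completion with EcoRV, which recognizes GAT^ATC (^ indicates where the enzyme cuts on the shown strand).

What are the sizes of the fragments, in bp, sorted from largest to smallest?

81, 40, 25, 7, 7 bp

EcoRV sites (GATATC) start at positions 47, 87, 94, 119, 126.
EcoRV cuts after base 3 of each site, so after positions 49, 89, 96, 121, 128.
Circular molecule, 5 cuts → 5 fragments:
  50–89 → 40 bp
  90–96 → 7 bp
  97–121 → 25 bp
  122–128 → 7 bp
  129–160 then 1–49 → 32 + 49 = 81 bp
Sorted largest to smallest: 81, 40, 25, 7, 7 bp.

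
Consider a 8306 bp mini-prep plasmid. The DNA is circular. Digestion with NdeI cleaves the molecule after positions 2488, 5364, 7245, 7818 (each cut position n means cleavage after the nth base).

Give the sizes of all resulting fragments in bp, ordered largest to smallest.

2976, 2876, 1881, 573 bp

Circular molecule, 4 cuts → 4 fragments:
  5364 − 2488 = 2876 bp
  7245 − 5364 = 1881 bp
  7818 − 7245 = 573 bp
  wrap: 8306 − 7818 + 2488 = 2976 bp
Sorted largest to smallest: 2976, 2876, 1881, 573 bp.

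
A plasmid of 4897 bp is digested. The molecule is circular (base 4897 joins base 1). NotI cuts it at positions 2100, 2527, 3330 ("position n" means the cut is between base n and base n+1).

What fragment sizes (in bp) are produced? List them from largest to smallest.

3667, 803, 427 bp

Circular molecule, 3 cuts → 3 fragments:
  2527 − 2100 = 427 bp
  3330 − 2527 = 803 bp
  wrap: 4897 − 3330 + 2100 = 3667 bp
Sorted largest to smallest: 3667, 803, 427 bp.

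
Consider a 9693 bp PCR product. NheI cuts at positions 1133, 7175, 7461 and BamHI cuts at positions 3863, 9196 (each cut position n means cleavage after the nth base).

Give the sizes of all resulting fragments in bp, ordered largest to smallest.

3312, 2730, 1735, 1133, 497, 286 bp

Combined cut positions (sorted): 1133, 3863, 7175, 7461, 9196.
Linear molecule, 5 cuts → 6 fragments:
  1133 − 0 = 1133 bp
  3863 − 1133 = 2730 bp
  7175 − 3863 = 3312 bp
  7461 − 7175 = 286 bp
  9196 − 7461 = 1735 bp
  9693 − 9196 = 497 bp
Sorted largest to smallest: 3312, 2730, 1735, 1133, 497, 286 bp.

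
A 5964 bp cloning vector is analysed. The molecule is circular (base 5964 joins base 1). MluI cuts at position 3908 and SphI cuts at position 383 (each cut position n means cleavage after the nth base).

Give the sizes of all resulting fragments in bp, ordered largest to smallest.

3525, 2439 bp

Combined cut positions (sorted): 383, 3908.
Circular molecule, 2 cuts → 2 fragments:
  3908 − 383 = 3525 bp
  wrap: 5964 − 3908 + 383 = 2439 bp
Sorted largest to smallest: 3525, 2439 bp.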